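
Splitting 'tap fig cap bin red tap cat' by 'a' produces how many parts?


Splitting by 'a' breaks the string at each occurrence of the separator.
Text: 'tap fig cap bin red tap cat'
Parts after split:
  Part 1: 't'
  Part 2: 'p fig c'
  Part 3: 'p bin red t'
  Part 4: 'p c'
  Part 5: 't'
Total parts: 5

5


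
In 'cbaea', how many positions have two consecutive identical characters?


Looking for consecutive identical characters in 'cbaea':
  pos 0-1: 'c' vs 'b' -> different
  pos 1-2: 'b' vs 'a' -> different
  pos 2-3: 'a' vs 'e' -> different
  pos 3-4: 'e' vs 'a' -> different
Consecutive identical pairs: []
Count: 0

0


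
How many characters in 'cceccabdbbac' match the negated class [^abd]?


Negated class [^abd] matches any char NOT in {a, b, d}
Scanning 'cceccabdbbac':
  pos 0: 'c' -> MATCH
  pos 1: 'c' -> MATCH
  pos 2: 'e' -> MATCH
  pos 3: 'c' -> MATCH
  pos 4: 'c' -> MATCH
  pos 5: 'a' -> no (excluded)
  pos 6: 'b' -> no (excluded)
  pos 7: 'd' -> no (excluded)
  pos 8: 'b' -> no (excluded)
  pos 9: 'b' -> no (excluded)
  pos 10: 'a' -> no (excluded)
  pos 11: 'c' -> MATCH
Total matches: 6

6


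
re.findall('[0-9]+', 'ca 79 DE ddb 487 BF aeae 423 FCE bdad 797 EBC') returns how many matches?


Pattern '[0-9]+' finds one or more digits.
Text: 'ca 79 DE ddb 487 BF aeae 423 FCE bdad 797 EBC'
Scanning for matches:
  Match 1: '79'
  Match 2: '487'
  Match 3: '423'
  Match 4: '797'
Total matches: 4

4


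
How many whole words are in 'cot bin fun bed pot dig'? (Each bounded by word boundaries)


Word boundaries (\b) mark the start/end of each word.
Text: 'cot bin fun bed pot dig'
Splitting by whitespace:
  Word 1: 'cot'
  Word 2: 'bin'
  Word 3: 'fun'
  Word 4: 'bed'
  Word 5: 'pot'
  Word 6: 'dig'
Total whole words: 6

6


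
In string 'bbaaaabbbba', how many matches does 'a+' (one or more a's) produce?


Pattern 'a+' matches one or more consecutive a's.
String: 'bbaaaabbbba'
Scanning for runs of a:
  Match 1: 'aaaa' (length 4)
  Match 2: 'a' (length 1)
Total matches: 2

2


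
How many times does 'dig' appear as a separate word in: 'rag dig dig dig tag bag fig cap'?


Scanning each word for exact match 'dig':
  Word 1: 'rag' -> no
  Word 2: 'dig' -> MATCH
  Word 3: 'dig' -> MATCH
  Word 4: 'dig' -> MATCH
  Word 5: 'tag' -> no
  Word 6: 'bag' -> no
  Word 7: 'fig' -> no
  Word 8: 'cap' -> no
Total matches: 3

3


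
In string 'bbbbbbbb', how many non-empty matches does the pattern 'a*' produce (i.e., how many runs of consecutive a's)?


Pattern 'a*' matches zero or more a's. We want non-empty runs of consecutive a's.
String: 'bbbbbbbb'
Walking through the string to find runs of a's:
Non-empty runs found: []
Count: 0

0


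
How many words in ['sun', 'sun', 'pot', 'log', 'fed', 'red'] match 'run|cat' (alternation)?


Alternation 'run|cat' matches either 'run' or 'cat'.
Checking each word:
  'sun' -> no
  'sun' -> no
  'pot' -> no
  'log' -> no
  'fed' -> no
  'red' -> no
Matches: []
Count: 0

0


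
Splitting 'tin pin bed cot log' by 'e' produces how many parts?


Splitting by 'e' breaks the string at each occurrence of the separator.
Text: 'tin pin bed cot log'
Parts after split:
  Part 1: 'tin pin b'
  Part 2: 'd cot log'
Total parts: 2

2


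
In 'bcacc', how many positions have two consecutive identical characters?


Looking for consecutive identical characters in 'bcacc':
  pos 0-1: 'b' vs 'c' -> different
  pos 1-2: 'c' vs 'a' -> different
  pos 2-3: 'a' vs 'c' -> different
  pos 3-4: 'c' vs 'c' -> MATCH ('cc')
Consecutive identical pairs: ['cc']
Count: 1

1


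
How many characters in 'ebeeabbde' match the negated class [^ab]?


Negated class [^ab] matches any char NOT in {a, b}
Scanning 'ebeeabbde':
  pos 0: 'e' -> MATCH
  pos 1: 'b' -> no (excluded)
  pos 2: 'e' -> MATCH
  pos 3: 'e' -> MATCH
  pos 4: 'a' -> no (excluded)
  pos 5: 'b' -> no (excluded)
  pos 6: 'b' -> no (excluded)
  pos 7: 'd' -> MATCH
  pos 8: 'e' -> MATCH
Total matches: 5

5


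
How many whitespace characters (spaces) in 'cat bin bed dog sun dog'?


\s matches whitespace characters (spaces, tabs, etc.).
Text: 'cat bin bed dog sun dog'
This text has 6 words separated by spaces.
Number of spaces = number of words - 1 = 6 - 1 = 5

5


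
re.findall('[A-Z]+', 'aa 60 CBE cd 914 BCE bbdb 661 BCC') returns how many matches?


Pattern '[A-Z]+' finds one or more uppercase letters.
Text: 'aa 60 CBE cd 914 BCE bbdb 661 BCC'
Scanning for matches:
  Match 1: 'CBE'
  Match 2: 'BCE'
  Match 3: 'BCC'
Total matches: 3

3


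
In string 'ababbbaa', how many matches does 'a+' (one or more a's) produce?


Pattern 'a+' matches one or more consecutive a's.
String: 'ababbbaa'
Scanning for runs of a:
  Match 1: 'a' (length 1)
  Match 2: 'a' (length 1)
  Match 3: 'aa' (length 2)
Total matches: 3

3


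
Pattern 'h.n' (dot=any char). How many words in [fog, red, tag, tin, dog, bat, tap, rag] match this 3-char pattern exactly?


Pattern 'h.n' means: starts with 'h', any single char, ends with 'n'.
Checking each word (must be exactly 3 chars):
  'fog' (len=3): no
  'red' (len=3): no
  'tag' (len=3): no
  'tin' (len=3): no
  'dog' (len=3): no
  'bat' (len=3): no
  'tap' (len=3): no
  'rag' (len=3): no
Matching words: []
Total: 0

0


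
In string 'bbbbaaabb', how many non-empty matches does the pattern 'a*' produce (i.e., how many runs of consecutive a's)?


Pattern 'a*' matches zero or more a's. We want non-empty runs of consecutive a's.
String: 'bbbbaaabb'
Walking through the string to find runs of a's:
  Run 1: positions 4-6 -> 'aaa'
Non-empty runs found: ['aaa']
Count: 1

1


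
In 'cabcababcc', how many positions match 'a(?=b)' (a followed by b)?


Lookahead 'a(?=b)' matches 'a' only when followed by 'b'.
String: 'cabcababcc'
Checking each position where char is 'a':
  pos 1: 'a' -> MATCH (next='b')
  pos 4: 'a' -> MATCH (next='b')
  pos 6: 'a' -> MATCH (next='b')
Matching positions: [1, 4, 6]
Count: 3

3


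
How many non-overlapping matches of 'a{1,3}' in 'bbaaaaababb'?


Pattern 'a{1,3}' matches between 1 and 3 consecutive a's (greedy).
String: 'bbaaaaababb'
Finding runs of a's and applying greedy matching:
  Run at pos 2: 'aaaaa' (length 5)
  Run at pos 8: 'a' (length 1)
Matches: ['aaa', 'aa', 'a']
Count: 3

3


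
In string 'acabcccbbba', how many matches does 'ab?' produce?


Pattern 'ab?' matches 'a' optionally followed by 'b'.
String: 'acabcccbbba'
Scanning left to right for 'a' then checking next char:
  Match 1: 'a' (a not followed by b)
  Match 2: 'ab' (a followed by b)
  Match 3: 'a' (a not followed by b)
Total matches: 3

3


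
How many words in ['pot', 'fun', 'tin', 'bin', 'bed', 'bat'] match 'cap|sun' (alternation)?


Alternation 'cap|sun' matches either 'cap' or 'sun'.
Checking each word:
  'pot' -> no
  'fun' -> no
  'tin' -> no
  'bin' -> no
  'bed' -> no
  'bat' -> no
Matches: []
Count: 0

0


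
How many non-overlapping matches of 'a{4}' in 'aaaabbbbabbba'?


Pattern 'a{4}' matches exactly 4 consecutive a's (greedy, non-overlapping).
String: 'aaaabbbbabbba'
Scanning for runs of a's:
  Run at pos 0: 'aaaa' (length 4) -> 1 match(es)
  Run at pos 8: 'a' (length 1) -> 0 match(es)
  Run at pos 12: 'a' (length 1) -> 0 match(es)
Matches found: ['aaaa']
Total: 1

1


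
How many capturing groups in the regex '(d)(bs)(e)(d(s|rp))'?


To count capturing groups, count each '(' that starts a group.
Pattern: '(d)(bs)(e)(d(s|rp))'
Walking through the pattern:
  Position 0: '(' -> group #1
  Position 3: '(' -> group #2
  Position 7: '(' -> group #3
  Position 10: '(' -> group #4
  Position 12: '(' -> group #5
Total capturing groups: 5

5


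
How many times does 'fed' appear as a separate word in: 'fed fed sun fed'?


Scanning each word for exact match 'fed':
  Word 1: 'fed' -> MATCH
  Word 2: 'fed' -> MATCH
  Word 3: 'sun' -> no
  Word 4: 'fed' -> MATCH
Total matches: 3

3


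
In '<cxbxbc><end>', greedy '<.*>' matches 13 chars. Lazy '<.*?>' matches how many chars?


Greedy '<.*>' tries to match as MUCH as possible.
Lazy '<.*?>' tries to match as LITTLE as possible.

String: '<cxbxbc><end>'
Greedy '<.*>' starts at first '<' and extends to the LAST '>': '<cxbxbc><end>' (13 chars)
Lazy '<.*?>' starts at first '<' and stops at the FIRST '>': '<cxbxbc>' (8 chars)

8


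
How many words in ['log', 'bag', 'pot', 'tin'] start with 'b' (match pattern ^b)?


Pattern ^b anchors to start of word. Check which words begin with 'b':
  'log' -> no
  'bag' -> MATCH (starts with 'b')
  'pot' -> no
  'tin' -> no
Matching words: ['bag']
Count: 1

1


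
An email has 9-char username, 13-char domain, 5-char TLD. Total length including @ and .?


An email address has format: username@domain.tld
Username length: 9
'@' character: 1
Domain length: 13
'.' character: 1
TLD length: 5
Total = 9 + 1 + 13 + 1 + 5 = 29

29


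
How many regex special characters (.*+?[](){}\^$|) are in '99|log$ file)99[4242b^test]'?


Regex special characters are: . * + ? [ ] ( ) { } \ ^ $ |
Scanning '99|log$ file)99[4242b^test]':
  pos 2: '|' -> SPECIAL
  pos 6: '$' -> SPECIAL
  pos 12: ')' -> SPECIAL
  pos 15: '[' -> SPECIAL
  pos 21: '^' -> SPECIAL
  pos 26: ']' -> SPECIAL
Special chars found: ['|', '$', ')', '[', '^', ']']
Total: 6

6


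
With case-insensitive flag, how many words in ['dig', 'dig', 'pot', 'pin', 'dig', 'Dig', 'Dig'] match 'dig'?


Case-insensitive matching: compare each word's lowercase form to 'dig'.
  'dig' -> lower='dig' -> MATCH
  'dig' -> lower='dig' -> MATCH
  'pot' -> lower='pot' -> no
  'pin' -> lower='pin' -> no
  'dig' -> lower='dig' -> MATCH
  'Dig' -> lower='dig' -> MATCH
  'Dig' -> lower='dig' -> MATCH
Matches: ['dig', 'dig', 'dig', 'Dig', 'Dig']
Count: 5

5


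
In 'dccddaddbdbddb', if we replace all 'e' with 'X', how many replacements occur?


re.sub('e', 'X', text) replaces every occurrence of 'e' with 'X'.
Text: 'dccddaddbdbddb'
Scanning for 'e':
Total replacements: 0

0


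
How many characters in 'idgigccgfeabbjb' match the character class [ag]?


Character class [ag] matches any of: {a, g}
Scanning string 'idgigccgfeabbjb' character by character:
  pos 0: 'i' -> no
  pos 1: 'd' -> no
  pos 2: 'g' -> MATCH
  pos 3: 'i' -> no
  pos 4: 'g' -> MATCH
  pos 5: 'c' -> no
  pos 6: 'c' -> no
  pos 7: 'g' -> MATCH
  pos 8: 'f' -> no
  pos 9: 'e' -> no
  pos 10: 'a' -> MATCH
  pos 11: 'b' -> no
  pos 12: 'b' -> no
  pos 13: 'j' -> no
  pos 14: 'b' -> no
Total matches: 4

4


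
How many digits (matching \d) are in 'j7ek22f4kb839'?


\d matches any digit 0-9.
Scanning 'j7ek22f4kb839':
  pos 1: '7' -> DIGIT
  pos 4: '2' -> DIGIT
  pos 5: '2' -> DIGIT
  pos 7: '4' -> DIGIT
  pos 10: '8' -> DIGIT
  pos 11: '3' -> DIGIT
  pos 12: '9' -> DIGIT
Digits found: ['7', '2', '2', '4', '8', '3', '9']
Total: 7

7


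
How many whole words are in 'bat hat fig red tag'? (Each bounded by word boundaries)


Word boundaries (\b) mark the start/end of each word.
Text: 'bat hat fig red tag'
Splitting by whitespace:
  Word 1: 'bat'
  Word 2: 'hat'
  Word 3: 'fig'
  Word 4: 'red'
  Word 5: 'tag'
Total whole words: 5

5


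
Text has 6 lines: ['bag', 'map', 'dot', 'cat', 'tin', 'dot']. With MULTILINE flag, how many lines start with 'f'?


With MULTILINE flag, ^ matches the start of each line.
Lines: ['bag', 'map', 'dot', 'cat', 'tin', 'dot']
Checking which lines start with 'f':
  Line 1: 'bag' -> no
  Line 2: 'map' -> no
  Line 3: 'dot' -> no
  Line 4: 'cat' -> no
  Line 5: 'tin' -> no
  Line 6: 'dot' -> no
Matching lines: []
Count: 0

0


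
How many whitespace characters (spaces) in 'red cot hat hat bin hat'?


\s matches whitespace characters (spaces, tabs, etc.).
Text: 'red cot hat hat bin hat'
This text has 6 words separated by spaces.
Number of spaces = number of words - 1 = 6 - 1 = 5

5


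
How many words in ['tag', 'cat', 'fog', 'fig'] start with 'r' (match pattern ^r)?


Pattern ^r anchors to start of word. Check which words begin with 'r':
  'tag' -> no
  'cat' -> no
  'fog' -> no
  'fig' -> no
Matching words: []
Count: 0

0


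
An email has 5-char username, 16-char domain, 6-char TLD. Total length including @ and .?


An email address has format: username@domain.tld
Username length: 5
'@' character: 1
Domain length: 16
'.' character: 1
TLD length: 6
Total = 5 + 1 + 16 + 1 + 6 = 29

29


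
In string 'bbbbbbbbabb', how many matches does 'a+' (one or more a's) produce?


Pattern 'a+' matches one or more consecutive a's.
String: 'bbbbbbbbabb'
Scanning for runs of a:
  Match 1: 'a' (length 1)
Total matches: 1

1


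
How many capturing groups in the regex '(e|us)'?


To count capturing groups, count each '(' that starts a group.
Pattern: '(e|us)'
Walking through the pattern:
  Position 0: '(' -> group #1
Total capturing groups: 1

1


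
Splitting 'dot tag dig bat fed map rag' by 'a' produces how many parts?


Splitting by 'a' breaks the string at each occurrence of the separator.
Text: 'dot tag dig bat fed map rag'
Parts after split:
  Part 1: 'dot t'
  Part 2: 'g dig b'
  Part 3: 't fed m'
  Part 4: 'p r'
  Part 5: 'g'
Total parts: 5

5


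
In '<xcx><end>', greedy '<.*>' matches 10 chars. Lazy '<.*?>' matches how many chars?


Greedy '<.*>' tries to match as MUCH as possible.
Lazy '<.*?>' tries to match as LITTLE as possible.

String: '<xcx><end>'
Greedy '<.*>' starts at first '<' and extends to the LAST '>': '<xcx><end>' (10 chars)
Lazy '<.*?>' starts at first '<' and stops at the FIRST '>': '<xcx>' (5 chars)

5


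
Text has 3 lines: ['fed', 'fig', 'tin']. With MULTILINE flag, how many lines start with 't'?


With MULTILINE flag, ^ matches the start of each line.
Lines: ['fed', 'fig', 'tin']
Checking which lines start with 't':
  Line 1: 'fed' -> no
  Line 2: 'fig' -> no
  Line 3: 'tin' -> MATCH
Matching lines: ['tin']
Count: 1

1


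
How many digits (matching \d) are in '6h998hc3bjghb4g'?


\d matches any digit 0-9.
Scanning '6h998hc3bjghb4g':
  pos 0: '6' -> DIGIT
  pos 2: '9' -> DIGIT
  pos 3: '9' -> DIGIT
  pos 4: '8' -> DIGIT
  pos 7: '3' -> DIGIT
  pos 13: '4' -> DIGIT
Digits found: ['6', '9', '9', '8', '3', '4']
Total: 6

6


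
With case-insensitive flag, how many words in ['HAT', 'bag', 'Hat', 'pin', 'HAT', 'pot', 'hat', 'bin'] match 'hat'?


Case-insensitive matching: compare each word's lowercase form to 'hat'.
  'HAT' -> lower='hat' -> MATCH
  'bag' -> lower='bag' -> no
  'Hat' -> lower='hat' -> MATCH
  'pin' -> lower='pin' -> no
  'HAT' -> lower='hat' -> MATCH
  'pot' -> lower='pot' -> no
  'hat' -> lower='hat' -> MATCH
  'bin' -> lower='bin' -> no
Matches: ['HAT', 'Hat', 'HAT', 'hat']
Count: 4

4


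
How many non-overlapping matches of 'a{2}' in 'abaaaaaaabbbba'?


Pattern 'a{2}' matches exactly 2 consecutive a's (greedy, non-overlapping).
String: 'abaaaaaaabbbba'
Scanning for runs of a's:
  Run at pos 0: 'a' (length 1) -> 0 match(es)
  Run at pos 2: 'aaaaaaa' (length 7) -> 3 match(es)
  Run at pos 13: 'a' (length 1) -> 0 match(es)
Matches found: ['aa', 'aa', 'aa']
Total: 3

3


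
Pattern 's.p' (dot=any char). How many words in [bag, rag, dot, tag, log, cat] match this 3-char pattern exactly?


Pattern 's.p' means: starts with 's', any single char, ends with 'p'.
Checking each word (must be exactly 3 chars):
  'bag' (len=3): no
  'rag' (len=3): no
  'dot' (len=3): no
  'tag' (len=3): no
  'log' (len=3): no
  'cat' (len=3): no
Matching words: []
Total: 0

0


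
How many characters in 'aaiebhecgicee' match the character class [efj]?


Character class [efj] matches any of: {e, f, j}
Scanning string 'aaiebhecgicee' character by character:
  pos 0: 'a' -> no
  pos 1: 'a' -> no
  pos 2: 'i' -> no
  pos 3: 'e' -> MATCH
  pos 4: 'b' -> no
  pos 5: 'h' -> no
  pos 6: 'e' -> MATCH
  pos 7: 'c' -> no
  pos 8: 'g' -> no
  pos 9: 'i' -> no
  pos 10: 'c' -> no
  pos 11: 'e' -> MATCH
  pos 12: 'e' -> MATCH
Total matches: 4

4


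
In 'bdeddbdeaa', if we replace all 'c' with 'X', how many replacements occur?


re.sub('c', 'X', text) replaces every occurrence of 'c' with 'X'.
Text: 'bdeddbdeaa'
Scanning for 'c':
Total replacements: 0

0


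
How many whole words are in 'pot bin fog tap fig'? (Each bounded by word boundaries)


Word boundaries (\b) mark the start/end of each word.
Text: 'pot bin fog tap fig'
Splitting by whitespace:
  Word 1: 'pot'
  Word 2: 'bin'
  Word 3: 'fog'
  Word 4: 'tap'
  Word 5: 'fig'
Total whole words: 5

5


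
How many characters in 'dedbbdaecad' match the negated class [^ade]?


Negated class [^ade] matches any char NOT in {a, d, e}
Scanning 'dedbbdaecad':
  pos 0: 'd' -> no (excluded)
  pos 1: 'e' -> no (excluded)
  pos 2: 'd' -> no (excluded)
  pos 3: 'b' -> MATCH
  pos 4: 'b' -> MATCH
  pos 5: 'd' -> no (excluded)
  pos 6: 'a' -> no (excluded)
  pos 7: 'e' -> no (excluded)
  pos 8: 'c' -> MATCH
  pos 9: 'a' -> no (excluded)
  pos 10: 'd' -> no (excluded)
Total matches: 3

3


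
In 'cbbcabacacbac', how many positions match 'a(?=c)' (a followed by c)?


Lookahead 'a(?=c)' matches 'a' only when followed by 'c'.
String: 'cbbcabacacbac'
Checking each position where char is 'a':
  pos 4: 'a' -> no (next='b')
  pos 6: 'a' -> MATCH (next='c')
  pos 8: 'a' -> MATCH (next='c')
  pos 11: 'a' -> MATCH (next='c')
Matching positions: [6, 8, 11]
Count: 3

3


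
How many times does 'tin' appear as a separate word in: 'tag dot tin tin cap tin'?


Scanning each word for exact match 'tin':
  Word 1: 'tag' -> no
  Word 2: 'dot' -> no
  Word 3: 'tin' -> MATCH
  Word 4: 'tin' -> MATCH
  Word 5: 'cap' -> no
  Word 6: 'tin' -> MATCH
Total matches: 3

3


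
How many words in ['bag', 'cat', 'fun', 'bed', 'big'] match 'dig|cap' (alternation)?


Alternation 'dig|cap' matches either 'dig' or 'cap'.
Checking each word:
  'bag' -> no
  'cat' -> no
  'fun' -> no
  'bed' -> no
  'big' -> no
Matches: []
Count: 0

0


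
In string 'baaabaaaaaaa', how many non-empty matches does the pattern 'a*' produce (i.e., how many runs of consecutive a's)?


Pattern 'a*' matches zero or more a's. We want non-empty runs of consecutive a's.
String: 'baaabaaaaaaa'
Walking through the string to find runs of a's:
  Run 1: positions 1-3 -> 'aaa'
  Run 2: positions 5-11 -> 'aaaaaaa'
Non-empty runs found: ['aaa', 'aaaaaaa']
Count: 2

2


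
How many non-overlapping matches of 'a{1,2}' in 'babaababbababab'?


Pattern 'a{1,2}' matches between 1 and 2 consecutive a's (greedy).
String: 'babaababbababab'
Finding runs of a's and applying greedy matching:
  Run at pos 1: 'a' (length 1)
  Run at pos 3: 'aa' (length 2)
  Run at pos 6: 'a' (length 1)
  Run at pos 9: 'a' (length 1)
  Run at pos 11: 'a' (length 1)
  Run at pos 13: 'a' (length 1)
Matches: ['a', 'aa', 'a', 'a', 'a', 'a']
Count: 6

6


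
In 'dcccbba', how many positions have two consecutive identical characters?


Looking for consecutive identical characters in 'dcccbba':
  pos 0-1: 'd' vs 'c' -> different
  pos 1-2: 'c' vs 'c' -> MATCH ('cc')
  pos 2-3: 'c' vs 'c' -> MATCH ('cc')
  pos 3-4: 'c' vs 'b' -> different
  pos 4-5: 'b' vs 'b' -> MATCH ('bb')
  pos 5-6: 'b' vs 'a' -> different
Consecutive identical pairs: ['cc', 'cc', 'bb']
Count: 3

3


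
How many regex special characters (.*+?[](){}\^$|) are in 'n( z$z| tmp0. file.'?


Regex special characters are: . * + ? [ ] ( ) { } \ ^ $ |
Scanning 'n( z$z| tmp0. file.':
  pos 1: '(' -> SPECIAL
  pos 4: '$' -> SPECIAL
  pos 6: '|' -> SPECIAL
  pos 12: '.' -> SPECIAL
  pos 18: '.' -> SPECIAL
Special chars found: ['(', '$', '|', '.', '.']
Total: 5

5


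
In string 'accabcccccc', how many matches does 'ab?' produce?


Pattern 'ab?' matches 'a' optionally followed by 'b'.
String: 'accabcccccc'
Scanning left to right for 'a' then checking next char:
  Match 1: 'a' (a not followed by b)
  Match 2: 'ab' (a followed by b)
Total matches: 2

2


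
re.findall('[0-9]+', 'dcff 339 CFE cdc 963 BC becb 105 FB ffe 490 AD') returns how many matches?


Pattern '[0-9]+' finds one or more digits.
Text: 'dcff 339 CFE cdc 963 BC becb 105 FB ffe 490 AD'
Scanning for matches:
  Match 1: '339'
  Match 2: '963'
  Match 3: '105'
  Match 4: '490'
Total matches: 4

4


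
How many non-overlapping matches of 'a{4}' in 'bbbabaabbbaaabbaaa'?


Pattern 'a{4}' matches exactly 4 consecutive a's (greedy, non-overlapping).
String: 'bbbabaabbbaaabbaaa'
Scanning for runs of a's:
  Run at pos 3: 'a' (length 1) -> 0 match(es)
  Run at pos 5: 'aa' (length 2) -> 0 match(es)
  Run at pos 10: 'aaa' (length 3) -> 0 match(es)
  Run at pos 15: 'aaa' (length 3) -> 0 match(es)
Matches found: []
Total: 0

0


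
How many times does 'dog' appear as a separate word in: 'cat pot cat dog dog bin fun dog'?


Scanning each word for exact match 'dog':
  Word 1: 'cat' -> no
  Word 2: 'pot' -> no
  Word 3: 'cat' -> no
  Word 4: 'dog' -> MATCH
  Word 5: 'dog' -> MATCH
  Word 6: 'bin' -> no
  Word 7: 'fun' -> no
  Word 8: 'dog' -> MATCH
Total matches: 3

3


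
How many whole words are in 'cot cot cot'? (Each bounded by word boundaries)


Word boundaries (\b) mark the start/end of each word.
Text: 'cot cot cot'
Splitting by whitespace:
  Word 1: 'cot'
  Word 2: 'cot'
  Word 3: 'cot'
Total whole words: 3

3


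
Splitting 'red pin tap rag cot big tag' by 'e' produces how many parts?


Splitting by 'e' breaks the string at each occurrence of the separator.
Text: 'red pin tap rag cot big tag'
Parts after split:
  Part 1: 'r'
  Part 2: 'd pin tap rag cot big tag'
Total parts: 2

2


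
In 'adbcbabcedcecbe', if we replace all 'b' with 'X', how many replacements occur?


re.sub('b', 'X', text) replaces every occurrence of 'b' with 'X'.
Text: 'adbcbabcedcecbe'
Scanning for 'b':
  pos 2: 'b' -> replacement #1
  pos 4: 'b' -> replacement #2
  pos 6: 'b' -> replacement #3
  pos 13: 'b' -> replacement #4
Total replacements: 4

4


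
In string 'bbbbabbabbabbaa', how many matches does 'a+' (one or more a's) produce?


Pattern 'a+' matches one or more consecutive a's.
String: 'bbbbabbabbabbaa'
Scanning for runs of a:
  Match 1: 'a' (length 1)
  Match 2: 'a' (length 1)
  Match 3: 'a' (length 1)
  Match 4: 'aa' (length 2)
Total matches: 4

4


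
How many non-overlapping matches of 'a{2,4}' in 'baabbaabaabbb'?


Pattern 'a{2,4}' matches between 2 and 4 consecutive a's (greedy).
String: 'baabbaabaabbb'
Finding runs of a's and applying greedy matching:
  Run at pos 1: 'aa' (length 2)
  Run at pos 5: 'aa' (length 2)
  Run at pos 8: 'aa' (length 2)
Matches: ['aa', 'aa', 'aa']
Count: 3

3


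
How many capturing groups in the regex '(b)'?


To count capturing groups, count each '(' that starts a group.
Pattern: '(b)'
Walking through the pattern:
  Position 0: '(' -> group #1
Total capturing groups: 1

1


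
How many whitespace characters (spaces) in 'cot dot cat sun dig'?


\s matches whitespace characters (spaces, tabs, etc.).
Text: 'cot dot cat sun dig'
This text has 5 words separated by spaces.
Number of spaces = number of words - 1 = 5 - 1 = 4

4


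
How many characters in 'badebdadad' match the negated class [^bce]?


Negated class [^bce] matches any char NOT in {b, c, e}
Scanning 'badebdadad':
  pos 0: 'b' -> no (excluded)
  pos 1: 'a' -> MATCH
  pos 2: 'd' -> MATCH
  pos 3: 'e' -> no (excluded)
  pos 4: 'b' -> no (excluded)
  pos 5: 'd' -> MATCH
  pos 6: 'a' -> MATCH
  pos 7: 'd' -> MATCH
  pos 8: 'a' -> MATCH
  pos 9: 'd' -> MATCH
Total matches: 7

7


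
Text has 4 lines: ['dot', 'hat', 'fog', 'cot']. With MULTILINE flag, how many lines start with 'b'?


With MULTILINE flag, ^ matches the start of each line.
Lines: ['dot', 'hat', 'fog', 'cot']
Checking which lines start with 'b':
  Line 1: 'dot' -> no
  Line 2: 'hat' -> no
  Line 3: 'fog' -> no
  Line 4: 'cot' -> no
Matching lines: []
Count: 0

0


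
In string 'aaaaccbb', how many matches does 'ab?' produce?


Pattern 'ab?' matches 'a' optionally followed by 'b'.
String: 'aaaaccbb'
Scanning left to right for 'a' then checking next char:
  Match 1: 'a' (a not followed by b)
  Match 2: 'a' (a not followed by b)
  Match 3: 'a' (a not followed by b)
  Match 4: 'a' (a not followed by b)
Total matches: 4

4


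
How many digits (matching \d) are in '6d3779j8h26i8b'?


\d matches any digit 0-9.
Scanning '6d3779j8h26i8b':
  pos 0: '6' -> DIGIT
  pos 2: '3' -> DIGIT
  pos 3: '7' -> DIGIT
  pos 4: '7' -> DIGIT
  pos 5: '9' -> DIGIT
  pos 7: '8' -> DIGIT
  pos 9: '2' -> DIGIT
  pos 10: '6' -> DIGIT
  pos 12: '8' -> DIGIT
Digits found: ['6', '3', '7', '7', '9', '8', '2', '6', '8']
Total: 9

9


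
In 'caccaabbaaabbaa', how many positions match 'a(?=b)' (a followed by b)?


Lookahead 'a(?=b)' matches 'a' only when followed by 'b'.
String: 'caccaabbaaabbaa'
Checking each position where char is 'a':
  pos 1: 'a' -> no (next='c')
  pos 4: 'a' -> no (next='a')
  pos 5: 'a' -> MATCH (next='b')
  pos 8: 'a' -> no (next='a')
  pos 9: 'a' -> no (next='a')
  pos 10: 'a' -> MATCH (next='b')
  pos 13: 'a' -> no (next='a')
Matching positions: [5, 10]
Count: 2

2


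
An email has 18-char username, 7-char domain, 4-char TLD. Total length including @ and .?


An email address has format: username@domain.tld
Username length: 18
'@' character: 1
Domain length: 7
'.' character: 1
TLD length: 4
Total = 18 + 1 + 7 + 1 + 4 = 31

31


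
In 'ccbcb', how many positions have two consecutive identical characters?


Looking for consecutive identical characters in 'ccbcb':
  pos 0-1: 'c' vs 'c' -> MATCH ('cc')
  pos 1-2: 'c' vs 'b' -> different
  pos 2-3: 'b' vs 'c' -> different
  pos 3-4: 'c' vs 'b' -> different
Consecutive identical pairs: ['cc']
Count: 1

1


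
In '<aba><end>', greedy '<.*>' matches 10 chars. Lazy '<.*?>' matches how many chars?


Greedy '<.*>' tries to match as MUCH as possible.
Lazy '<.*?>' tries to match as LITTLE as possible.

String: '<aba><end>'
Greedy '<.*>' starts at first '<' and extends to the LAST '>': '<aba><end>' (10 chars)
Lazy '<.*?>' starts at first '<' and stops at the FIRST '>': '<aba>' (5 chars)

5


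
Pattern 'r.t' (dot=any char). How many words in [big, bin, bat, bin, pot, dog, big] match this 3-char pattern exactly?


Pattern 'r.t' means: starts with 'r', any single char, ends with 't'.
Checking each word (must be exactly 3 chars):
  'big' (len=3): no
  'bin' (len=3): no
  'bat' (len=3): no
  'bin' (len=3): no
  'pot' (len=3): no
  'dog' (len=3): no
  'big' (len=3): no
Matching words: []
Total: 0

0


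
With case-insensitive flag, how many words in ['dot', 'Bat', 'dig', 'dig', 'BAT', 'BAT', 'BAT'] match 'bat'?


Case-insensitive matching: compare each word's lowercase form to 'bat'.
  'dot' -> lower='dot' -> no
  'Bat' -> lower='bat' -> MATCH
  'dig' -> lower='dig' -> no
  'dig' -> lower='dig' -> no
  'BAT' -> lower='bat' -> MATCH
  'BAT' -> lower='bat' -> MATCH
  'BAT' -> lower='bat' -> MATCH
Matches: ['Bat', 'BAT', 'BAT', 'BAT']
Count: 4

4


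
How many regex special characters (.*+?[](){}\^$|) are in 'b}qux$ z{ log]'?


Regex special characters are: . * + ? [ ] ( ) { } \ ^ $ |
Scanning 'b}qux$ z{ log]':
  pos 1: '}' -> SPECIAL
  pos 5: '$' -> SPECIAL
  pos 8: '{' -> SPECIAL
  pos 13: ']' -> SPECIAL
Special chars found: ['}', '$', '{', ']']
Total: 4

4


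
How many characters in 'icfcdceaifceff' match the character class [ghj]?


Character class [ghj] matches any of: {g, h, j}
Scanning string 'icfcdceaifceff' character by character:
  pos 0: 'i' -> no
  pos 1: 'c' -> no
  pos 2: 'f' -> no
  pos 3: 'c' -> no
  pos 4: 'd' -> no
  pos 5: 'c' -> no
  pos 6: 'e' -> no
  pos 7: 'a' -> no
  pos 8: 'i' -> no
  pos 9: 'f' -> no
  pos 10: 'c' -> no
  pos 11: 'e' -> no
  pos 12: 'f' -> no
  pos 13: 'f' -> no
Total matches: 0

0


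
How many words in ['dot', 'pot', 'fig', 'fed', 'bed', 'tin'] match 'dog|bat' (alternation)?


Alternation 'dog|bat' matches either 'dog' or 'bat'.
Checking each word:
  'dot' -> no
  'pot' -> no
  'fig' -> no
  'fed' -> no
  'bed' -> no
  'tin' -> no
Matches: []
Count: 0

0


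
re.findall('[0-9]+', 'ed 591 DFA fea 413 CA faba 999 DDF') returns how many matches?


Pattern '[0-9]+' finds one or more digits.
Text: 'ed 591 DFA fea 413 CA faba 999 DDF'
Scanning for matches:
  Match 1: '591'
  Match 2: '413'
  Match 3: '999'
Total matches: 3

3


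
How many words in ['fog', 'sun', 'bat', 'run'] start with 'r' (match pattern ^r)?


Pattern ^r anchors to start of word. Check which words begin with 'r':
  'fog' -> no
  'sun' -> no
  'bat' -> no
  'run' -> MATCH (starts with 'r')
Matching words: ['run']
Count: 1

1


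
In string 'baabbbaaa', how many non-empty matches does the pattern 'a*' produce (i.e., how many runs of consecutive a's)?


Pattern 'a*' matches zero or more a's. We want non-empty runs of consecutive a's.
String: 'baabbbaaa'
Walking through the string to find runs of a's:
  Run 1: positions 1-2 -> 'aa'
  Run 2: positions 6-8 -> 'aaa'
Non-empty runs found: ['aa', 'aaa']
Count: 2

2


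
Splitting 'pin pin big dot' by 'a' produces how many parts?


Splitting by 'a' breaks the string at each occurrence of the separator.
Text: 'pin pin big dot'
Parts after split:
  Part 1: 'pin pin big dot'
Total parts: 1

1


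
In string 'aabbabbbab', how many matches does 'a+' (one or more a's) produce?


Pattern 'a+' matches one or more consecutive a's.
String: 'aabbabbbab'
Scanning for runs of a:
  Match 1: 'aa' (length 2)
  Match 2: 'a' (length 1)
  Match 3: 'a' (length 1)
Total matches: 3

3


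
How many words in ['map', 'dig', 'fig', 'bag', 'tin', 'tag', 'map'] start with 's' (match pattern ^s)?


Pattern ^s anchors to start of word. Check which words begin with 's':
  'map' -> no
  'dig' -> no
  'fig' -> no
  'bag' -> no
  'tin' -> no
  'tag' -> no
  'map' -> no
Matching words: []
Count: 0

0


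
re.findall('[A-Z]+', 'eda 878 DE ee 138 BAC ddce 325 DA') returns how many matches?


Pattern '[A-Z]+' finds one or more uppercase letters.
Text: 'eda 878 DE ee 138 BAC ddce 325 DA'
Scanning for matches:
  Match 1: 'DE'
  Match 2: 'BAC'
  Match 3: 'DA'
Total matches: 3

3


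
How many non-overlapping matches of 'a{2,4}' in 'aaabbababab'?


Pattern 'a{2,4}' matches between 2 and 4 consecutive a's (greedy).
String: 'aaabbababab'
Finding runs of a's and applying greedy matching:
  Run at pos 0: 'aaa' (length 3)
  Run at pos 5: 'a' (length 1)
  Run at pos 7: 'a' (length 1)
  Run at pos 9: 'a' (length 1)
Matches: ['aaa']
Count: 1

1


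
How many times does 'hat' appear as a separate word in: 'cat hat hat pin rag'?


Scanning each word for exact match 'hat':
  Word 1: 'cat' -> no
  Word 2: 'hat' -> MATCH
  Word 3: 'hat' -> MATCH
  Word 4: 'pin' -> no
  Word 5: 'rag' -> no
Total matches: 2

2


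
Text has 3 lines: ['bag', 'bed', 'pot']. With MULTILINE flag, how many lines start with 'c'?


With MULTILINE flag, ^ matches the start of each line.
Lines: ['bag', 'bed', 'pot']
Checking which lines start with 'c':
  Line 1: 'bag' -> no
  Line 2: 'bed' -> no
  Line 3: 'pot' -> no
Matching lines: []
Count: 0

0


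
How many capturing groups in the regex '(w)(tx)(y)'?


To count capturing groups, count each '(' that starts a group.
Pattern: '(w)(tx)(y)'
Walking through the pattern:
  Position 0: '(' -> group #1
  Position 3: '(' -> group #2
  Position 7: '(' -> group #3
Total capturing groups: 3

3


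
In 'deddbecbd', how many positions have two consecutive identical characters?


Looking for consecutive identical characters in 'deddbecbd':
  pos 0-1: 'd' vs 'e' -> different
  pos 1-2: 'e' vs 'd' -> different
  pos 2-3: 'd' vs 'd' -> MATCH ('dd')
  pos 3-4: 'd' vs 'b' -> different
  pos 4-5: 'b' vs 'e' -> different
  pos 5-6: 'e' vs 'c' -> different
  pos 6-7: 'c' vs 'b' -> different
  pos 7-8: 'b' vs 'd' -> different
Consecutive identical pairs: ['dd']
Count: 1

1


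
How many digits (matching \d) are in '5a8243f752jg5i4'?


\d matches any digit 0-9.
Scanning '5a8243f752jg5i4':
  pos 0: '5' -> DIGIT
  pos 2: '8' -> DIGIT
  pos 3: '2' -> DIGIT
  pos 4: '4' -> DIGIT
  pos 5: '3' -> DIGIT
  pos 7: '7' -> DIGIT
  pos 8: '5' -> DIGIT
  pos 9: '2' -> DIGIT
  pos 12: '5' -> DIGIT
  pos 14: '4' -> DIGIT
Digits found: ['5', '8', '2', '4', '3', '7', '5', '2', '5', '4']
Total: 10

10


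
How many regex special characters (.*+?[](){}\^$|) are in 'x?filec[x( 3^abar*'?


Regex special characters are: . * + ? [ ] ( ) { } \ ^ $ |
Scanning 'x?filec[x( 3^abar*':
  pos 1: '?' -> SPECIAL
  pos 7: '[' -> SPECIAL
  pos 9: '(' -> SPECIAL
  pos 12: '^' -> SPECIAL
  pos 17: '*' -> SPECIAL
Special chars found: ['?', '[', '(', '^', '*']
Total: 5

5


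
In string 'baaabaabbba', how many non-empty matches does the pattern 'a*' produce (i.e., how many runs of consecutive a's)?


Pattern 'a*' matches zero or more a's. We want non-empty runs of consecutive a's.
String: 'baaabaabbba'
Walking through the string to find runs of a's:
  Run 1: positions 1-3 -> 'aaa'
  Run 2: positions 5-6 -> 'aa'
  Run 3: positions 10-10 -> 'a'
Non-empty runs found: ['aaa', 'aa', 'a']
Count: 3

3


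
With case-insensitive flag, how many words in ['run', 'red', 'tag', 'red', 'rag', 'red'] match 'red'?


Case-insensitive matching: compare each word's lowercase form to 'red'.
  'run' -> lower='run' -> no
  'red' -> lower='red' -> MATCH
  'tag' -> lower='tag' -> no
  'red' -> lower='red' -> MATCH
  'rag' -> lower='rag' -> no
  'red' -> lower='red' -> MATCH
Matches: ['red', 'red', 'red']
Count: 3

3


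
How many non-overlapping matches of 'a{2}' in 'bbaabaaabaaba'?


Pattern 'a{2}' matches exactly 2 consecutive a's (greedy, non-overlapping).
String: 'bbaabaaabaaba'
Scanning for runs of a's:
  Run at pos 2: 'aa' (length 2) -> 1 match(es)
  Run at pos 5: 'aaa' (length 3) -> 1 match(es)
  Run at pos 9: 'aa' (length 2) -> 1 match(es)
  Run at pos 12: 'a' (length 1) -> 0 match(es)
Matches found: ['aa', 'aa', 'aa']
Total: 3

3


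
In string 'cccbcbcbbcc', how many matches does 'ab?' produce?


Pattern 'ab?' matches 'a' optionally followed by 'b'.
String: 'cccbcbcbbcc'
Scanning left to right for 'a' then checking next char:
Total matches: 0

0


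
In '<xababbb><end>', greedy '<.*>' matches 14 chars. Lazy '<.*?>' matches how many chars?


Greedy '<.*>' tries to match as MUCH as possible.
Lazy '<.*?>' tries to match as LITTLE as possible.

String: '<xababbb><end>'
Greedy '<.*>' starts at first '<' and extends to the LAST '>': '<xababbb><end>' (14 chars)
Lazy '<.*?>' starts at first '<' and stops at the FIRST '>': '<xababbb>' (9 chars)

9


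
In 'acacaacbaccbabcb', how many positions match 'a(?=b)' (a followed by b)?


Lookahead 'a(?=b)' matches 'a' only when followed by 'b'.
String: 'acacaacbaccbabcb'
Checking each position where char is 'a':
  pos 0: 'a' -> no (next='c')
  pos 2: 'a' -> no (next='c')
  pos 4: 'a' -> no (next='a')
  pos 5: 'a' -> no (next='c')
  pos 8: 'a' -> no (next='c')
  pos 12: 'a' -> MATCH (next='b')
Matching positions: [12]
Count: 1

1


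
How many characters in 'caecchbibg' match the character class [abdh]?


Character class [abdh] matches any of: {a, b, d, h}
Scanning string 'caecchbibg' character by character:
  pos 0: 'c' -> no
  pos 1: 'a' -> MATCH
  pos 2: 'e' -> no
  pos 3: 'c' -> no
  pos 4: 'c' -> no
  pos 5: 'h' -> MATCH
  pos 6: 'b' -> MATCH
  pos 7: 'i' -> no
  pos 8: 'b' -> MATCH
  pos 9: 'g' -> no
Total matches: 4

4


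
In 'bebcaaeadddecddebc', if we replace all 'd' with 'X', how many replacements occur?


re.sub('d', 'X', text) replaces every occurrence of 'd' with 'X'.
Text: 'bebcaaeadddecddebc'
Scanning for 'd':
  pos 8: 'd' -> replacement #1
  pos 9: 'd' -> replacement #2
  pos 10: 'd' -> replacement #3
  pos 13: 'd' -> replacement #4
  pos 14: 'd' -> replacement #5
Total replacements: 5

5


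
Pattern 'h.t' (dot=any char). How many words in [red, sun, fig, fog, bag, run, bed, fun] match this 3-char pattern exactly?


Pattern 'h.t' means: starts with 'h', any single char, ends with 't'.
Checking each word (must be exactly 3 chars):
  'red' (len=3): no
  'sun' (len=3): no
  'fig' (len=3): no
  'fog' (len=3): no
  'bag' (len=3): no
  'run' (len=3): no
  'bed' (len=3): no
  'fun' (len=3): no
Matching words: []
Total: 0

0


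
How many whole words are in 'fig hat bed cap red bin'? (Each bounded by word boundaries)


Word boundaries (\b) mark the start/end of each word.
Text: 'fig hat bed cap red bin'
Splitting by whitespace:
  Word 1: 'fig'
  Word 2: 'hat'
  Word 3: 'bed'
  Word 4: 'cap'
  Word 5: 'red'
  Word 6: 'bin'
Total whole words: 6

6


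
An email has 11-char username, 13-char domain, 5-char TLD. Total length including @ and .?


An email address has format: username@domain.tld
Username length: 11
'@' character: 1
Domain length: 13
'.' character: 1
TLD length: 5
Total = 11 + 1 + 13 + 1 + 5 = 31

31


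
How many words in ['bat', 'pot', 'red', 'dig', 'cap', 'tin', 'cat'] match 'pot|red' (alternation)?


Alternation 'pot|red' matches either 'pot' or 'red'.
Checking each word:
  'bat' -> no
  'pot' -> MATCH
  'red' -> MATCH
  'dig' -> no
  'cap' -> no
  'tin' -> no
  'cat' -> no
Matches: ['pot', 'red']
Count: 2

2


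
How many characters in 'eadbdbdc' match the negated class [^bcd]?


Negated class [^bcd] matches any char NOT in {b, c, d}
Scanning 'eadbdbdc':
  pos 0: 'e' -> MATCH
  pos 1: 'a' -> MATCH
  pos 2: 'd' -> no (excluded)
  pos 3: 'b' -> no (excluded)
  pos 4: 'd' -> no (excluded)
  pos 5: 'b' -> no (excluded)
  pos 6: 'd' -> no (excluded)
  pos 7: 'c' -> no (excluded)
Total matches: 2

2


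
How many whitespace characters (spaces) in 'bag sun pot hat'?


\s matches whitespace characters (spaces, tabs, etc.).
Text: 'bag sun pot hat'
This text has 4 words separated by spaces.
Number of spaces = number of words - 1 = 4 - 1 = 3

3


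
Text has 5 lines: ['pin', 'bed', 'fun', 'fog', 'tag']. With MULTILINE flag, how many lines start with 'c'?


With MULTILINE flag, ^ matches the start of each line.
Lines: ['pin', 'bed', 'fun', 'fog', 'tag']
Checking which lines start with 'c':
  Line 1: 'pin' -> no
  Line 2: 'bed' -> no
  Line 3: 'fun' -> no
  Line 4: 'fog' -> no
  Line 5: 'tag' -> no
Matching lines: []
Count: 0

0


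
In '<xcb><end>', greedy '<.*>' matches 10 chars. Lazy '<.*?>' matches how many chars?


Greedy '<.*>' tries to match as MUCH as possible.
Lazy '<.*?>' tries to match as LITTLE as possible.

String: '<xcb><end>'
Greedy '<.*>' starts at first '<' and extends to the LAST '>': '<xcb><end>' (10 chars)
Lazy '<.*?>' starts at first '<' and stops at the FIRST '>': '<xcb>' (5 chars)

5


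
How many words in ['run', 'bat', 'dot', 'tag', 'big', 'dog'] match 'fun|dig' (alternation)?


Alternation 'fun|dig' matches either 'fun' or 'dig'.
Checking each word:
  'run' -> no
  'bat' -> no
  'dot' -> no
  'tag' -> no
  'big' -> no
  'dog' -> no
Matches: []
Count: 0

0


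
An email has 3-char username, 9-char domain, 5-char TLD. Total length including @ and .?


An email address has format: username@domain.tld
Username length: 3
'@' character: 1
Domain length: 9
'.' character: 1
TLD length: 5
Total = 3 + 1 + 9 + 1 + 5 = 19

19


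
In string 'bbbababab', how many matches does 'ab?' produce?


Pattern 'ab?' matches 'a' optionally followed by 'b'.
String: 'bbbababab'
Scanning left to right for 'a' then checking next char:
  Match 1: 'ab' (a followed by b)
  Match 2: 'ab' (a followed by b)
  Match 3: 'ab' (a followed by b)
Total matches: 3

3


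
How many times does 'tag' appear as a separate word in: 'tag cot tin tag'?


Scanning each word for exact match 'tag':
  Word 1: 'tag' -> MATCH
  Word 2: 'cot' -> no
  Word 3: 'tin' -> no
  Word 4: 'tag' -> MATCH
Total matches: 2

2


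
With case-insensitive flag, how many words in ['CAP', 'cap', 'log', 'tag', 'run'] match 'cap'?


Case-insensitive matching: compare each word's lowercase form to 'cap'.
  'CAP' -> lower='cap' -> MATCH
  'cap' -> lower='cap' -> MATCH
  'log' -> lower='log' -> no
  'tag' -> lower='tag' -> no
  'run' -> lower='run' -> no
Matches: ['CAP', 'cap']
Count: 2

2


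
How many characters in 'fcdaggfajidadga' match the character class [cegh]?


Character class [cegh] matches any of: {c, e, g, h}
Scanning string 'fcdaggfajidadga' character by character:
  pos 0: 'f' -> no
  pos 1: 'c' -> MATCH
  pos 2: 'd' -> no
  pos 3: 'a' -> no
  pos 4: 'g' -> MATCH
  pos 5: 'g' -> MATCH
  pos 6: 'f' -> no
  pos 7: 'a' -> no
  pos 8: 'j' -> no
  pos 9: 'i' -> no
  pos 10: 'd' -> no
  pos 11: 'a' -> no
  pos 12: 'd' -> no
  pos 13: 'g' -> MATCH
  pos 14: 'a' -> no
Total matches: 4

4
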